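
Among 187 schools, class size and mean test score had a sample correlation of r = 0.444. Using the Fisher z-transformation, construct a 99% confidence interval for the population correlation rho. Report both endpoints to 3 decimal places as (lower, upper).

(0.280, 0.583)

Fisher z: z_r = atanh(r) = ½·ln((1+0.444)/(1−0.444)) = 0.477202
SE(z) = 1/√(n−3) = 1/√184 = 0.073721
99% ⇒ z* = 2.576; margin = 2.576·0.073721 = 0.189905
CI on z-scale: (0.287297, 0.667107)
Back-transform: tanh(0.287297) = 0.279645, tanh(0.667107) = 0.583074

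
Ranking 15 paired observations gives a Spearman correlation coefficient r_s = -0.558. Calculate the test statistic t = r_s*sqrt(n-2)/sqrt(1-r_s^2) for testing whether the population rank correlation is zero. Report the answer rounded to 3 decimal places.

t = r_s·√(n−2) / √(1−r_s²) with r_s = -0.558, n = 15
  = -0.558·√13 / √(1 − 0.311364)
  = -0.558·3.605551 / 0.829841
  = -2.011897 / 0.829841 = -2.424

-2.424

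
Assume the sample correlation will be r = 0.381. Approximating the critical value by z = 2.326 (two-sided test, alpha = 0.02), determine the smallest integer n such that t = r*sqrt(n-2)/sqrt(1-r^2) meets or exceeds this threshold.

34

Need r·√(n−2)/√(1−r²) ≥ 2.326
√(n−2) ≥ 2.326·√(1−0.145161) / 0.381 = 2.326·0.924575 / 0.381 = 5.6445
n−2 ≥ 31.8604  ⇒  n ≥ 33.8604
Smallest integer n = 34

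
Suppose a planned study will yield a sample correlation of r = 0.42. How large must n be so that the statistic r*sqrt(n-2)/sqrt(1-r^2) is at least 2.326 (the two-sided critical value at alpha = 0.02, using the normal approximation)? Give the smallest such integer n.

r√(n−2)/√(1−r²) ≥ 2.326  ⇔  n−2 ≥ (2.326)²·(1−r²)/r²
(1−r²)/r² = (1−0.1764)/0.1764 = 4.6689
n ≥ 2 + 5.410276·4.6689 = 2 + 25.2600 = 27.2600
⌈27.2600⌉ = 28

28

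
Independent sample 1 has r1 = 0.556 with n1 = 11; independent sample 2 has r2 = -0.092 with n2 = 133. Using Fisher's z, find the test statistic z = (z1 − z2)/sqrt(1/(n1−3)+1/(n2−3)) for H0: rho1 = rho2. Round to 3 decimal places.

Fisher z-transforms: z1 = atanh(0.556) = 0.627025, z2 = atanh(-0.092) = -0.092261; difference d = 0.719286
Var(d) = 1/8 + 1/130 = 0.1250000 + 0.0076923 = 0.1326923
z = d/√Var(d) = 0.719286 / √0.1326923 = 0.719286 / 0.364270 = 1.975

1.975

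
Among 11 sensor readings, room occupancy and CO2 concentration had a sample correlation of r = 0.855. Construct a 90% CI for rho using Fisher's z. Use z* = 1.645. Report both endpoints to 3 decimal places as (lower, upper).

Fisher z: z_r = atanh(r) = ½·ln((1+0.855)/(1−0.855)) = 1.274453
SE(z) = 1/√(n−3) = 1/√8 = 0.353553
90% ⇒ z* = 1.645; margin = 1.645·0.353553 = 0.581595
CI on z-scale: (0.692858, 1.856048)
Back-transform: tanh(0.692858) = 0.599815, tanh(1.856048) = 0.952312

(0.600, 0.952)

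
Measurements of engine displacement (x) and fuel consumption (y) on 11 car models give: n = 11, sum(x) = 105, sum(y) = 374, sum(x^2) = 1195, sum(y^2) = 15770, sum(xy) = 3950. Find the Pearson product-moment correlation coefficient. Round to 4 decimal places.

S_xy = nΣxy − ΣxΣy = 11·3950 − 105·374 = 43450 − 39270 = 4180
S_xx = nΣx² − (Σx)² = 11·1195 − 105² = 13145 − 11025 = 2120
S_yy = nΣy² − (Σy)² = 11·15770 − 374² = 173470 − 139876 = 33594
r = S_xy / √(S_xx·S_yy) = 4180 / √(2120·33594) = 4180 / √71219280 = 4180 / 8439.1516 = 0.4953

0.4953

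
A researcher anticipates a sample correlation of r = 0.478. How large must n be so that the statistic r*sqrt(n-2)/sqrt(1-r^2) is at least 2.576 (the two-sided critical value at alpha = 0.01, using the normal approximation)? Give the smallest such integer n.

Need r·√(n−2)/√(1−r²) ≥ 2.576
√(n−2) ≥ 2.576·√(1−0.228484) / 0.478 = 2.576·0.878360 / 0.478 = 4.7336
n−2 ≥ 22.4070  ⇒  n ≥ 24.4070
Smallest integer n = 25

25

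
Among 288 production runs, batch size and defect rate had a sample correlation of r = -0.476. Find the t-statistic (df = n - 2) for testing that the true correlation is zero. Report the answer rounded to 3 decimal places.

t = r·√(n−2) / √(1−r²) with r = -0.476, n = 288
  = -0.476·√286 / √(1 − 0.226576)
  = -0.476·16.911535 / 0.879445
  = -8.049891 / 0.879445 = -9.153

-9.153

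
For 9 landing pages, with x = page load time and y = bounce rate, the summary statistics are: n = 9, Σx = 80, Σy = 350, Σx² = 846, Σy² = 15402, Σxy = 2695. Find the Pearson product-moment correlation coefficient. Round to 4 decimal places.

S_xy = nΣxy − ΣxΣy = 9·2695 − 80·350 = 24255 − 28000 = -3745
S_xx = nΣx² − (Σx)² = 9·846 − 80² = 7614 − 6400 = 1214
S_yy = nΣy² − (Σy)² = 9·15402 − 350² = 138618 − 122500 = 16118
r = S_xy / √(S_xx·S_yy) = -3745 / √(1214·16118) = -3745 / √19567252 = -3745 / 4423.4887 = -0.8466

-0.8466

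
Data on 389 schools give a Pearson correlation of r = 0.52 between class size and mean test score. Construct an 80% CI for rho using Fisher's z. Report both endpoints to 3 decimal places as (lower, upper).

(0.471, 0.566)

Fisher z: z_r = atanh(r) = ½·ln((1+0.52)/(1−0.52)) = 0.576340
SE(z) = 1/√(n−3) = 1/√386 = 0.050899
80% ⇒ z* = 1.282; margin = 1.282·0.050899 = 0.065253
CI on z-scale: (0.511087, 0.641593)
Back-transform: tanh(0.511087) = 0.470792, tanh(0.641593) = 0.565983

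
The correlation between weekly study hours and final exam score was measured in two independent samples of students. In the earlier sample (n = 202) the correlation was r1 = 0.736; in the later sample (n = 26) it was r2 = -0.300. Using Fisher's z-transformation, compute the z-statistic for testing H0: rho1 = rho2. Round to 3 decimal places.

5.681

z1 = atanh(0.736) = 0.941695,  z2 = atanh(-0.300) = -0.309520
SE = √(1/(n1−3) + 1/(n2−3)) = √(1/199 + 1/23) = √(0.0050251 + 0.0434783) = √0.0485034 = 0.220235
z = (z1 − z2)/SE = (0.941695 − (-0.309520)) / 0.220235 = 1.251215 / 0.220235 = 5.681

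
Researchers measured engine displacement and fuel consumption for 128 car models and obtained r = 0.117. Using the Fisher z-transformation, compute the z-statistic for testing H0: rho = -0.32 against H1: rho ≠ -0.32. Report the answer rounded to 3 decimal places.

Fisher z: atanh(0.117) = 0.117538, atanh(-0.32) = -0.331647
z = (z_r − z_0)·√(n−3) = (0.117538 − (-0.331647))·√125 = 0.449185 · 11.180340 = 5.022

5.022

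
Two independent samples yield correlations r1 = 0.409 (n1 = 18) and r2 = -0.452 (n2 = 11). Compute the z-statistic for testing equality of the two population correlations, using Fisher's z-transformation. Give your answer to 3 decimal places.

z1 = atanh(0.409) = 0.434410,  z2 = atanh(-0.452) = -0.487211
SE = √(1/(n1−3) + 1/(n2−3)) = √(1/15 + 1/8) = √(0.0666667 + 0.1250000) = √0.1916667 = 0.437798
z = (z1 − z2)/SE = (0.434410 − (-0.487211)) / 0.437798 = 0.921621 / 0.437798 = 2.105

2.105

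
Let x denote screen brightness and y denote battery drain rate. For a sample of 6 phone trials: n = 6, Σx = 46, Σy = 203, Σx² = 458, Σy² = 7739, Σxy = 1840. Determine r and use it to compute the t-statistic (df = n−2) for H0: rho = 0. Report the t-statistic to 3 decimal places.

Numerator: nΣxy − (Σx)(Σy) = 6·1840 − (46)(203) = 1702
Denominator: √[(nΣx²−(Σx)²)(nΣy²−(Σy)²)]
  nΣx²−(Σx)² = 6·458 − 2116 = 632;  nΣy²−(Σy)² = 6·7739 − 41209 = 5225
  √(632·5225) = √3302200 = 1817.1956
r = 1702 / 1817.1956 = 0.9366
t = r·√(n−2)/√(1−r²) = 0.9366·√4 / √(1−0.877220) = 1.873200 / 0.350400 = 5.346

5.346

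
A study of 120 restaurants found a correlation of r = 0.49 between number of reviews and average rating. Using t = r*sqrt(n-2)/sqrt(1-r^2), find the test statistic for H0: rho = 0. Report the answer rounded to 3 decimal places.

t = r·√(n−2) / √(1−r²) with r = 0.49, n = 120
  = 0.49·√118 / √(1 − 0.2401)
  = 0.49·10.862780 / 0.871722
  = 5.322762 / 0.871722 = 6.106

6.106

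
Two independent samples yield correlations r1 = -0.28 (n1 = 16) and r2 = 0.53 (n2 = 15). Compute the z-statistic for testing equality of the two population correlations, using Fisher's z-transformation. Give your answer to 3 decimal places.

z1 = atanh(-0.28) = -0.287682,  z2 = atanh(0.53) = 0.590145
SE = √(1/(n1−3) + 1/(n2−3)) = √(1/13 + 1/12) = √(0.0769231 + 0.0833333) = √0.1602564 = 0.400320
z = (z1 − z2)/SE = (-0.287682 − 0.590145) / 0.400320 = -0.877827 / 0.400320 = -2.193

-2.193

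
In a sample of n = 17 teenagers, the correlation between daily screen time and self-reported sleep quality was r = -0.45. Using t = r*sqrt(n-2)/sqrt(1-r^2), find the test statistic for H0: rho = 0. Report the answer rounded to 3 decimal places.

t = r·√(n−2) / √(1−r²) with r = -0.45, n = 17
  = -0.45·√15 / √(1 − 0.2025)
  = -0.45·3.872983 / 0.893029
  = -1.742842 / 0.893029 = -1.952

-1.952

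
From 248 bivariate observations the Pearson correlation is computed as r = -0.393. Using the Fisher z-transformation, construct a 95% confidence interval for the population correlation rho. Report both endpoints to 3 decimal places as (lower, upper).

z_r = atanh(-0.393) = -0.415343;  SE = 1/√(n−3) = 1/√245 = 0.063888
z-limits: -0.415343 ± 1.960·0.063888 = -0.415343 ± 0.125220 = [-0.540563, -0.290123]
ρ-limits: (tanh -0.540563, tanh -0.290123) = (-0.493, -0.282)

(-0.493, -0.282)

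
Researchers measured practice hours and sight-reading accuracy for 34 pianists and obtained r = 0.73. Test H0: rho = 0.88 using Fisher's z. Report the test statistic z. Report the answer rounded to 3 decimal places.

z_r = atanh(0.73) = 0.928727,  z_0 = atanh(0.88) = 1.375768
SE = 1/√(n−3) = 1/√31 = 0.179605
z = (z_r − z_0)/SE = (0.928727 − 1.375768) / 0.179605 = -0.447041 / 0.179605 = -2.489

-2.489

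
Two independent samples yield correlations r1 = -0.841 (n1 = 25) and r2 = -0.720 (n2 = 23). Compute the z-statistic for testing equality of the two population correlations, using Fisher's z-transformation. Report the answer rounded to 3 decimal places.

-1.026

z1 = atanh(-0.841) = -1.224580,  z2 = atanh(-0.720) = -0.907645
SE = √(1/(n1−3) + 1/(n2−3)) = √(1/22 + 1/20) = √(0.0454545 + 0.0500000) = √0.0954545 = 0.308957
z = (z1 − z2)/SE = (-1.224580 − (-0.907645)) / 0.308957 = -0.316935 / 0.308957 = -1.026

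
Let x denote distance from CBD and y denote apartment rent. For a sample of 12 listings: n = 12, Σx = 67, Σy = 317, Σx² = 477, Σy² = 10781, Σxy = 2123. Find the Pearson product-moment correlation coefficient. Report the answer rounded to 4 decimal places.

0.7094

Numerator: nΣxy − (Σx)(Σy) = 12·2123 − (67)(317) = 4237
Denominator: √[(nΣx²−(Σx)²)(nΣy²−(Σy)²)]
  nΣx²−(Σx)² = 12·477 − 4489 = 1235;  nΣy²−(Σy)² = 12·10781 − 100489 = 28883
  √(1235·28883) = √35670505 = 5972.4790
r = 4237 / 5972.4790 = 0.7094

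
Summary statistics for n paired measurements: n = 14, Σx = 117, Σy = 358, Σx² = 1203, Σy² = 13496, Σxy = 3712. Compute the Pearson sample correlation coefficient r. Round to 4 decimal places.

Numerator: nΣxy − (Σx)(Σy) = 14·3712 − (117)(358) = 10082
Denominator: √[(nΣx²−(Σx)²)(nΣy²−(Σy)²)]
  nΣx²−(Σx)² = 14·1203 − 13689 = 3153;  nΣy²−(Σy)² = 14·13496 − 128164 = 60780
  √(3153·60780) = √191639340 = 13843.3861
r = 10082 / 13843.3861 = 0.7283

0.7283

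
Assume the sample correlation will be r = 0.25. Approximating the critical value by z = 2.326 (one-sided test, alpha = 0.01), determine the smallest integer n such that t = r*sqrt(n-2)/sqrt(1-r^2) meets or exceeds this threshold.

r√(n−2)/√(1−r²) ≥ 2.326  ⇔  n−2 ≥ (2.326)²·(1−r²)/r²
(1−r²)/r² = (1−0.0625)/0.0625 = 15.0000
n ≥ 2 + 5.410276·15.0000 = 2 + 81.1541 = 83.1541
⌈83.1541⌉ = 84

84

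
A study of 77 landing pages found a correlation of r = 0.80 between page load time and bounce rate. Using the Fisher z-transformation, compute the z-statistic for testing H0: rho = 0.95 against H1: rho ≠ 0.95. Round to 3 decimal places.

z_r = atanh(0.80) = 1.098612,  z_0 = atanh(0.95) = 1.831781
SE = 1/√(n−3) = 1/√74 = 0.116248
z = (z_r − z_0)/SE = (1.098612 − 1.831781) / 0.116248 = -0.733169 / 0.116248 = -6.307

-6.307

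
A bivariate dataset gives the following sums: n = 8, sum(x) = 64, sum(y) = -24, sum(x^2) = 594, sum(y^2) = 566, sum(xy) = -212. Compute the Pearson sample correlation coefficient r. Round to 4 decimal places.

-0.0994

Numerator: nΣxy − (Σx)(Σy) = 8·(-212) − (64)(-24) = -160
Denominator: √[(nΣx²−(Σx)²)(nΣy²−(Σy)²)]
  nΣx²−(Σx)² = 8·594 − 4096 = 656;  nΣy²−(Σy)² = 8·566 − 576 = 3952
  √(656·3952) = √2592512 = 1610.1279
r = -160 / 1610.1279 = -0.0994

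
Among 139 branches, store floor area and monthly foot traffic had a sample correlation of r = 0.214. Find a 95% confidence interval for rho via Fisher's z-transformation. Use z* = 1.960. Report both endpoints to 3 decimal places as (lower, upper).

(0.049, 0.367)

Fisher z: z_r = atanh(r) = ½·ln((1+0.214)/(1−0.214)) = 0.217360
SE(z) = 1/√(n−3) = 1/√136 = 0.085749
95% ⇒ z* = 1.960; margin = 1.960·0.085749 = 0.168068
CI on z-scale: (0.049292, 0.385428)
Back-transform: tanh(0.049292) = 0.049252, tanh(0.385428) = 0.367412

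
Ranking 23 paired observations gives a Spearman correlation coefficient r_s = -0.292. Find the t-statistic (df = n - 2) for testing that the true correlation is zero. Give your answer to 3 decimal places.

-1.399

1 − r_s² = 1 − 0.085264 = 0.914736;  √(1−r_s²) = 0.956418
√(n−2) = √21 = 4.582576
t = r_s·√(n−2)/√(1−r_s²) = -0.292 · 4.582576 / 0.956418 = -1.399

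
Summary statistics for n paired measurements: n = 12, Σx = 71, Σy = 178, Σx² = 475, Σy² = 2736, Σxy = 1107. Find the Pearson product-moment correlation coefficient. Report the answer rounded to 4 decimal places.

Numerator: nΣxy − (Σx)(Σy) = 12·1107 − (71)(178) = 646
Denominator: √[(nΣx²−(Σx)²)(nΣy²−(Σy)²)]
  nΣx²−(Σx)² = 12·475 − 5041 = 659;  nΣy²−(Σy)² = 12·2736 − 31684 = 1148
  √(659·1148) = √756532 = 869.7885
r = 646 / 869.7885 = 0.7427

0.7427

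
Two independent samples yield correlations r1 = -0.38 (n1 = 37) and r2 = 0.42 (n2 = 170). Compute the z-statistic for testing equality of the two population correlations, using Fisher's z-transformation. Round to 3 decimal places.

-4.506

z1 = atanh(-0.38) = -0.400060,  z2 = atanh(0.42) = 0.447692
SE = √(1/(n1−3) + 1/(n2−3)) = √(1/34 + 1/167) = √(0.0294118 + 0.0059880) = √0.0353998 = 0.188148
z = (z1 − z2)/SE = (-0.400060 − 0.447692) / 0.188148 = -0.847752 / 0.188148 = -4.506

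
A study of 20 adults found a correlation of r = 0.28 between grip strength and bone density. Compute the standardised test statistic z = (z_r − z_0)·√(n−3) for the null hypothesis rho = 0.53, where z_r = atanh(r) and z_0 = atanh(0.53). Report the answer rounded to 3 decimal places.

-1.247

Fisher z: atanh(0.28) = 0.287682, atanh(0.53) = 0.590145
z = (z_r − z_0)·√(n−3) = (0.287682 − 0.590145)·√17 = -0.302463 · 4.123106 = -1.247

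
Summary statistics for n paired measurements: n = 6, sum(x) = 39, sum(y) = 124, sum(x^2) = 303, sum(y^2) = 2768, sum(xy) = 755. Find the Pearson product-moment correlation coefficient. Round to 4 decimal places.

-0.5059

S_xy = nΣxy − ΣxΣy = 6·755 − 39·124 = 4530 − 4836 = -306
S_xx = nΣx² − (Σx)² = 6·303 − 39² = 1818 − 1521 = 297
S_yy = nΣy² − (Σy)² = 6·2768 − 124² = 16608 − 15376 = 1232
r = S_xy / √(S_xx·S_yy) = -306 / √(297·1232) = -306 / √365904 = -306 / 604.9000 = -0.5059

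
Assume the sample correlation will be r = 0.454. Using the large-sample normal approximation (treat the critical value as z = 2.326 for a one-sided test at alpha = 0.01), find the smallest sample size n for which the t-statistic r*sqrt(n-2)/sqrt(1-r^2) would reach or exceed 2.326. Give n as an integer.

23

Need r·√(n−2)/√(1−r²) ≥ 2.326
√(n−2) ≥ 2.326·√(1−0.206116) / 0.454 = 2.326·0.891002 / 0.454 = 4.5649
n−2 ≥ 20.8383  ⇒  n ≥ 22.8383
Smallest integer n = 23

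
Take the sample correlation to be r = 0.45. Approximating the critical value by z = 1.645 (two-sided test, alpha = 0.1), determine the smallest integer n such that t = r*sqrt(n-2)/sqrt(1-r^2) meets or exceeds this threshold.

13

r√(n−2)/√(1−r²) ≥ 1.645  ⇔  n−2 ≥ (1.645)²·(1−r²)/r²
(1−r²)/r² = (1−0.2025)/0.2025 = 3.9383
n ≥ 2 + 2.706025·3.9383 = 2 + 10.6571 = 12.6571
⌈12.6571⌉ = 13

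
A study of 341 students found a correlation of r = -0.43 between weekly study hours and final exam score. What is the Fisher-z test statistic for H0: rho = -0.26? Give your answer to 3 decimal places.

-3.563

z_r = atanh(-0.43) = -0.459897,  z_0 = atanh(-0.26) = -0.266108
SE = 1/√(n−3) = 1/√338 = 0.054393
z = (z_r − z_0)/SE = (-0.459897 − (-0.266108)) / 0.054393 = -0.193789 / 0.054393 = -3.563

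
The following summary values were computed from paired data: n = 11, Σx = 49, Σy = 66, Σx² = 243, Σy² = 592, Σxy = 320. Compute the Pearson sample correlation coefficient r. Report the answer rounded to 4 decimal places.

Numerator: nΣxy − (Σx)(Σy) = 11·320 − (49)(66) = 286
Denominator: √[(nΣx²−(Σx)²)(nΣy²−(Σy)²)]
  nΣx²−(Σx)² = 11·243 − 2401 = 272;  nΣy²−(Σy)² = 11·592 − 4356 = 2156
  √(272·2156) = √586432 = 765.7885
r = 286 / 765.7885 = 0.3735

0.3735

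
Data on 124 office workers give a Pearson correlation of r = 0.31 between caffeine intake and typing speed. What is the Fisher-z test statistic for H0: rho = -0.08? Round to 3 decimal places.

4.408

z_r = atanh(0.31) = 0.320545,  z_0 = atanh(-0.08) = -0.080171
SE = 1/√(n−3) = 1/√121 = 0.090909
z = (z_r − z_0)/SE = (0.320545 − (-0.080171)) / 0.090909 = 0.400716 / 0.090909 = 4.408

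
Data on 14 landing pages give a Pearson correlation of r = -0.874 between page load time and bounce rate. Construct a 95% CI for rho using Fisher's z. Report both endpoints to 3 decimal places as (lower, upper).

(-0.960, -0.640)

z_r = atanh(-0.874) = -1.349774;  SE = 1/√(n−3) = 1/√11 = 0.301511
z-limits: -1.349774 ± 1.960·0.301511 = -1.349774 ± 0.590962 = [-1.940736, -0.758812]
ρ-limits: (tanh -1.940736, tanh -0.758812) = (-0.960, -0.640)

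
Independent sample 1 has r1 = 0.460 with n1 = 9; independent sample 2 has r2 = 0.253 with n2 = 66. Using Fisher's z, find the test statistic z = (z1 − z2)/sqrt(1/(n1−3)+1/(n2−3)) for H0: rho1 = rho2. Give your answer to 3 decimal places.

0.559

Fisher z-transforms: z1 = atanh(0.460) = 0.497311, z2 = atanh(0.253) = 0.258615; difference d = 0.238696
Var(d) = 1/6 + 1/63 = 0.1666667 + 0.0158730 = 0.1825397
z = d/√Var(d) = 0.238696 / √0.1825397 = 0.238696 / 0.427247 = 0.559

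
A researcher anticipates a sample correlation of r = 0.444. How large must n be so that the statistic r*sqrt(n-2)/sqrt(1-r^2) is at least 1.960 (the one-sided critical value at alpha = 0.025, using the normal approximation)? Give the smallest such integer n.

18

r√(n−2)/√(1−r²) ≥ 1.960  ⇔  n−2 ≥ (1.960)²·(1−r²)/r²
(1−r²)/r² = (1−0.197136)/0.197136 = 4.0726
n ≥ 2 + 3.8416·4.0726 = 2 + 15.6453 = 17.6453
⌈17.6453⌉ = 18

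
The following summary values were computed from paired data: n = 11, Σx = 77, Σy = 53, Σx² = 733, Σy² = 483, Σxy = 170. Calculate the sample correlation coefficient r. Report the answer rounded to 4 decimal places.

Numerator: nΣxy − (Σx)(Σy) = 11·170 − (77)(53) = -2211
Denominator: √[(nΣx²−(Σx)²)(nΣy²−(Σy)²)]
  nΣx²−(Σx)² = 11·733 − 5929 = 2134;  nΣy²−(Σy)² = 11·483 − 2809 = 2504
  √(2134·2504) = √5343536 = 2311.6090
r = -2211 / 2311.6090 = -0.9565

-0.9565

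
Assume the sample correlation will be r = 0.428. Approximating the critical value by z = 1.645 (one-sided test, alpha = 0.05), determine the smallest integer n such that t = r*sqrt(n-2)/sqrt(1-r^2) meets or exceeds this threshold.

r√(n−2)/√(1−r²) ≥ 1.645  ⇔  n−2 ≥ (1.645)²·(1−r²)/r²
(1−r²)/r² = (1−0.183184)/0.183184 = 4.4590
n ≥ 2 + 2.706025·4.4590 = 2 + 12.0662 = 14.0662
⌈14.0662⌉ = 15

15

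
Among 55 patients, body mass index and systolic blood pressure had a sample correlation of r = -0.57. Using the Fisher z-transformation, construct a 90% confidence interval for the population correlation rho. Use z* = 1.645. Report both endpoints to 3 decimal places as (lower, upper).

(-0.704, -0.396)

z_r = atanh(-0.57) = -0.647523;  SE = 1/√(n−3) = 1/√52 = 0.138675
z-limits: -0.647523 ± 1.645·0.138675 = -0.647523 ± 0.228120 = [-0.875643, -0.419403]
ρ-limits: (tanh -0.875643, tanh -0.419403) = (-0.704, -0.396)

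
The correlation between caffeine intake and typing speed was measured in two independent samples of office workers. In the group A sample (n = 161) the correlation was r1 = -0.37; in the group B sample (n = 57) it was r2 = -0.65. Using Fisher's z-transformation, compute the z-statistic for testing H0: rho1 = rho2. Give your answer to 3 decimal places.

2.454

Fisher z-transforms: z1 = atanh(-0.37) = -0.388423, z2 = atanh(-0.65) = -0.775299; difference d = 0.386876
Var(d) = 1/158 + 1/54 = 0.0063291 + 0.0185185 = 0.0248476
z = d/√Var(d) = 0.386876 / √0.0248476 = 0.386876 / 0.157631 = 2.454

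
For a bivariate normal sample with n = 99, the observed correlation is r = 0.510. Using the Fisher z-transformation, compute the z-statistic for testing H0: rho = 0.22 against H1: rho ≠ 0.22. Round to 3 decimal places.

z_r = atanh(0.510) = 0.562730,  z_0 = atanh(0.22) = 0.223656
SE = 1/√(n−3) = 1/√96 = 0.102062
z = (z_r − z_0)/SE = (0.562730 − 0.223656) / 0.102062 = 0.339074 / 0.102062 = 3.322

3.322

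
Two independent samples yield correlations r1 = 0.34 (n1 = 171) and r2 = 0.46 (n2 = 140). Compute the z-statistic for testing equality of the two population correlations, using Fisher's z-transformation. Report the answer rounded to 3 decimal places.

-1.244

z1 = atanh(0.34) = 0.354093,  z2 = atanh(0.46) = 0.497311
SE = √(1/(n1−3) + 1/(n2−3)) = √(1/168 + 1/137) = √(0.0059524 + 0.0072993) = √0.0132517 = 0.115116
z = (z1 − z2)/SE = (0.354093 − 0.497311) / 0.115116 = -0.143218 / 0.115116 = -1.244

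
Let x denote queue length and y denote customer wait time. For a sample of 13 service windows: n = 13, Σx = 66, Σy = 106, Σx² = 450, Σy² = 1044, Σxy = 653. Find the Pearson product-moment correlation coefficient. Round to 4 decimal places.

0.7992

Numerator: nΣxy − (Σx)(Σy) = 13·653 − (66)(106) = 1493
Denominator: √[(nΣx²−(Σx)²)(nΣy²−(Σy)²)]
  nΣx²−(Σx)² = 13·450 − 4356 = 1494;  nΣy²−(Σy)² = 13·1044 − 11236 = 2336
  √(1494·2336) = √3489984 = 1868.1499
r = 1493 / 1868.1499 = 0.7992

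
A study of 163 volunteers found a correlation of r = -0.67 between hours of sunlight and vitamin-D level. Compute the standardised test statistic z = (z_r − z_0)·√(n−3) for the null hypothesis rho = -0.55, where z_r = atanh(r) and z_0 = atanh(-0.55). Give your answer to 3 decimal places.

-2.433

Fisher z: atanh(-0.67) = -0.810743, atanh(-0.55) = -0.618381
z = (z_r − z_0)·√(n−3) = (-0.810743 − (-0.618381))·√160 = -0.192362 · 12.649111 = -2.433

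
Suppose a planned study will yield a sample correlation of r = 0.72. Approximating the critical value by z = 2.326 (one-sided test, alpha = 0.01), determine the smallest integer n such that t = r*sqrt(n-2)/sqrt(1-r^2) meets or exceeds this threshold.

8

Need r·√(n−2)/√(1−r²) ≥ 2.326
√(n−2) ≥ 2.326·√(1−0.5184) / 0.72 = 2.326·0.693974 / 0.72 = 2.2419
n−2 ≥ 5.0261  ⇒  n ≥ 7.0261
Smallest integer n = 8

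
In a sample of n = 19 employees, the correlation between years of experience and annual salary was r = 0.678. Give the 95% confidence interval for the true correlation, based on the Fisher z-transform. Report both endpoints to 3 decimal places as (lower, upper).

(0.323, 0.866)

z_r = atanh(0.678) = 0.825403;  SE = 1/√(n−3) = 1/√16 = 0.250000
z-limits: 0.825403 ± 1.960·0.250000 = 0.825403 ± 0.490000 = [0.335403, 1.315403]
ρ-limits: (tanh 0.335403, tanh 1.315403) = (0.323, 0.866)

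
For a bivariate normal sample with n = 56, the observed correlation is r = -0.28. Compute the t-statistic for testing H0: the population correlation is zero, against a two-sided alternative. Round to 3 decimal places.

t = r·√(n−2) / √(1−r²) with r = -0.28, n = 56
  = -0.28·√54 / √(1 − 0.0784)
  = -0.28·7.348469 / 0.960000
  = -2.057571 / 0.960000 = -2.143

-2.143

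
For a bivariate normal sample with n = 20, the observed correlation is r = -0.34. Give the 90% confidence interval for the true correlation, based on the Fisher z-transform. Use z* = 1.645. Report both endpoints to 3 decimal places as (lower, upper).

Fisher z: z_r = atanh(r) = ½·ln((1+(-0.34))/(1−(-0.34))) = -0.354093
SE(z) = 1/√(n−3) = 1/√17 = 0.242536
90% ⇒ z* = 1.645; margin = 1.645·0.242536 = 0.398972
CI on z-scale: (-0.753065, 0.044879)
Back-transform: tanh(-0.753065) = -0.636974, tanh(0.044879) = 0.044849

(-0.637, 0.045)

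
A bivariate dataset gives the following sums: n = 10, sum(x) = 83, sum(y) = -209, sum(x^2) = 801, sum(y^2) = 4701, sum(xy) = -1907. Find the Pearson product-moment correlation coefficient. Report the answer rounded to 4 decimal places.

Numerator: nΣxy − (Σx)(Σy) = 10·(-1907) − (83)(-209) = -1723
Denominator: √[(nΣx²−(Σx)²)(nΣy²−(Σy)²)]
  nΣx²−(Σx)² = 10·801 − 6889 = 1121;  nΣy²−(Σy)² = 10·4701 − 43681 = 3329
  √(1121·3329) = √3731809 = 1931.7891
r = -1723 / 1931.7891 = -0.8919

-0.8919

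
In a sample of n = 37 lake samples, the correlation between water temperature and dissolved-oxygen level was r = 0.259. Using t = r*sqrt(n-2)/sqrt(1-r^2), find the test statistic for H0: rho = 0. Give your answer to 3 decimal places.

t = r·√(n−2) / √(1−r²) with r = 0.259, n = 37
  = 0.259·√35 / √(1 − 0.067081)
  = 0.259·5.916080 / 0.965877
  = 1.532265 / 0.965877 = 1.586

1.586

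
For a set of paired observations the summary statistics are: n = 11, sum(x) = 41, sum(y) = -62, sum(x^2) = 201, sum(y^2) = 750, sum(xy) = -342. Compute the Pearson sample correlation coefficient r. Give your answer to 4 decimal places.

-0.7984

S_xy = nΣxy − ΣxΣy = 11·(-342) − 41·(-62) = -3762 − (-2542) = -1220
S_xx = nΣx² − (Σx)² = 11·201 − 41² = 2211 − 1681 = 530
S_yy = nΣy² − (Σy)² = 11·750 − (-62)² = 8250 − 3844 = 4406
r = S_xy / √(S_xx·S_yy) = -1220 / √(530·4406) = -1220 / √2335180 = -1220 / 1528.1296 = -0.7984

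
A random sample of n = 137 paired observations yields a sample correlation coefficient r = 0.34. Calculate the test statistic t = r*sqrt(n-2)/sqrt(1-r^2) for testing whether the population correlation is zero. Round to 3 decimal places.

t = r·√(n−2) / √(1−r²) with r = 0.34, n = 137
  = 0.34·√135 / √(1 − 0.1156)
  = 0.34·11.618950 / 0.940425
  = 3.950443 / 0.940425 = 4.201

4.201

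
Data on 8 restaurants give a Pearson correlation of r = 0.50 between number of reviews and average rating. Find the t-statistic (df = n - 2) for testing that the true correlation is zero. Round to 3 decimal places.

1.414

t = r·√(n−2) / √(1−r²) with r = 0.50, n = 8
  = 0.50·√6 / √(1 − 0.2500)
  = 0.50·2.449490 / 0.866025
  = 1.224745 / 0.866025 = 1.414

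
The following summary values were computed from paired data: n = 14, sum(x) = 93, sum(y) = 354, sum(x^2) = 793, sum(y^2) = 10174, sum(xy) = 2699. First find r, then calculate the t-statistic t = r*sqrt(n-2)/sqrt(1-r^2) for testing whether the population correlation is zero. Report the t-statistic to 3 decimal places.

3.935

Numerator: nΣxy − (Σx)(Σy) = 14·2699 − (93)(354) = 4864
Denominator: √[(nΣx²−(Σx)²)(nΣy²−(Σy)²)]
  nΣx²−(Σx)² = 14·793 − 8649 = 2453;  nΣy²−(Σy)² = 14·10174 − 125316 = 17120
  √(2453·17120) = √41995360 = 6480.3827
r = 4864 / 6480.3827 = 0.7506
t = r·√(n−2)/√(1−r²) = 0.7506·√12 / √(1−0.563400) = 2.600155 / 0.660757 = 3.935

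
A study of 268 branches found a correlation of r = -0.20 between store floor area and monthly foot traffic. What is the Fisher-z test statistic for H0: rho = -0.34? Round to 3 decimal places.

z_r = atanh(-0.20) = -0.202733,  z_0 = atanh(-0.34) = -0.354093
SE = 1/√(n−3) = 1/√265 = 0.061430
z = (z_r − z_0)/SE = (-0.202733 − (-0.354093)) / 0.061430 = 0.151360 / 0.061430 = 2.464

2.464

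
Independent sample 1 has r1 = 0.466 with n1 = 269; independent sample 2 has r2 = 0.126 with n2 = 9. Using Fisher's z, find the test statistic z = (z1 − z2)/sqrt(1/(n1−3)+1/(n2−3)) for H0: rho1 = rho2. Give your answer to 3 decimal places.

0.916

Fisher z-transforms: z1 = atanh(0.466) = 0.504949, z2 = atanh(0.126) = 0.126673; difference d = 0.378276
Var(d) = 1/266 + 1/6 = 0.0037594 + 0.1666667 = 0.1704261
z = d/√Var(d) = 0.378276 / √0.1704261 = 0.378276 / 0.412827 = 0.916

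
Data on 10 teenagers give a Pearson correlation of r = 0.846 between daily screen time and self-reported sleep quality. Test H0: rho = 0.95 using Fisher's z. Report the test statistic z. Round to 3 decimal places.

z_r = atanh(0.846) = 1.241912,  z_0 = atanh(0.95) = 1.831781
SE = 1/√(n−3) = 1/√7 = 0.377964
z = (z_r − z_0)/SE = (1.241912 − 1.831781) / 0.377964 = -0.589869 / 0.377964 = -1.561

-1.561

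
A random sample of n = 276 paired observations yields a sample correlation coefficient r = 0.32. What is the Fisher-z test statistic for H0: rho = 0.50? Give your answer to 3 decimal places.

z_r = atanh(0.32) = 0.331647,  z_0 = atanh(0.50) = 0.549306
SE = 1/√(n−3) = 1/√273 = 0.060523
z = (z_r − z_0)/SE = (0.331647 − 0.549306) / 0.060523 = -0.217659 / 0.060523 = -3.596

-3.596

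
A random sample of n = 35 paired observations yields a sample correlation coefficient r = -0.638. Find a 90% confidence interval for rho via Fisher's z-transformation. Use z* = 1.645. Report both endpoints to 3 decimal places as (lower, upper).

z_r = atanh(-0.638) = -0.754794;  SE = 1/√(n−3) = 1/√32 = 0.176777
z-limits: -0.754794 ± 1.645·0.176777 = -0.754794 ± 0.290798 = [-1.045592, -0.463996]
ρ-limits: (tanh -1.045592, tanh -0.463996) = (-0.780, -0.433)

(-0.780, -0.433)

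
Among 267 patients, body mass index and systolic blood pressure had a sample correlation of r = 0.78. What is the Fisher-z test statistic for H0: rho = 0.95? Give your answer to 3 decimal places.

z_r = atanh(0.78) = 1.045371,  z_0 = atanh(0.95) = 1.831781
SE = 1/√(n−3) = 1/√264 = 0.061546
z = (z_r − z_0)/SE = (1.045371 − 1.831781) / 0.061546 = -0.786410 / 0.061546 = -12.778

-12.778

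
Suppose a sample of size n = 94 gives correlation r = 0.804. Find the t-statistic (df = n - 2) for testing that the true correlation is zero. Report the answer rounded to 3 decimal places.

12.969

t = r·√(n−2) / √(1−r²) with r = 0.804, n = 94
  = 0.804·√92 / √(1 − 0.646416)
  = 0.804·9.591663 / 0.594629
  = 7.711697 / 0.594629 = 12.969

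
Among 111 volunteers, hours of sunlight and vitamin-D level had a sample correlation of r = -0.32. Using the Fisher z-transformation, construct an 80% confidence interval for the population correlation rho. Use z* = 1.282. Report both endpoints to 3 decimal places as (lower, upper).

z_r = atanh(-0.32) = -0.331647;  SE = 1/√(n−3) = 1/√108 = 0.096225
z-limits: -0.331647 ± 1.282·0.096225 = -0.331647 ± 0.123360 = [-0.455007, -0.208287]
ρ-limits: (tanh -0.455007, tanh -0.208287) = (-0.426, -0.205)

(-0.426, -0.205)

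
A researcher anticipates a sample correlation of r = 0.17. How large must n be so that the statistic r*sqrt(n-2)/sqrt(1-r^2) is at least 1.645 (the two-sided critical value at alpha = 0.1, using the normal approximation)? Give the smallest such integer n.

93

Need r·√(n−2)/√(1−r²) ≥ 1.645
√(n−2) ≥ 1.645·√(1−0.0289) / 0.17 = 1.645·0.985444 / 0.17 = 9.5356
n−2 ≥ 90.9277  ⇒  n ≥ 92.9277
Smallest integer n = 93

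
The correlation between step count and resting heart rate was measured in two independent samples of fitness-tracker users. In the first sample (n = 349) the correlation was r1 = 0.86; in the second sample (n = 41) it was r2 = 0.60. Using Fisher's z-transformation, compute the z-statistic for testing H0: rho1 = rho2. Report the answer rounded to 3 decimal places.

3.512

Fisher z-transforms: z1 = atanh(0.86) = 1.293345, z2 = atanh(0.60) = 0.693147; difference d = 0.600198
Var(d) = 1/346 + 1/38 = 0.0028902 + 0.0263158 = 0.0292060
z = d/√Var(d) = 0.600198 / √0.0292060 = 0.600198 / 0.170898 = 3.512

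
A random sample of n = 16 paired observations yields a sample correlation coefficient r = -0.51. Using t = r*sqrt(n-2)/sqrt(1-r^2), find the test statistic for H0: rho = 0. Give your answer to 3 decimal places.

t = r·√(n−2) / √(1−r²) with r = -0.51, n = 16
  = -0.51·√14 / √(1 − 0.2601)
  = -0.51·3.741657 / 0.860174
  = -1.908245 / 0.860174 = -2.218

-2.218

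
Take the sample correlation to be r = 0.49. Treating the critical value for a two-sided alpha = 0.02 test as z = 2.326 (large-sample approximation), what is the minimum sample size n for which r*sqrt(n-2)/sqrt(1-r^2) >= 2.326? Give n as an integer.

r√(n−2)/√(1−r²) ≥ 2.326  ⇔  n−2 ≥ (2.326)²·(1−r²)/r²
(1−r²)/r² = (1−0.2401)/0.2401 = 3.1649
n ≥ 2 + 5.410276·3.1649 = 2 + 17.1230 = 19.1230
⌈19.1230⌉ = 20

20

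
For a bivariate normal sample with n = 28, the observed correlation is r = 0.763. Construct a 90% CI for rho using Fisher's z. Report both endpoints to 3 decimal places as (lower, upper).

(0.588, 0.870)

Fisher z: z_r = atanh(r) = ½·ln((1+0.763)/(1−0.763)) = 1.003356
SE(z) = 1/√(n−3) = 1/√25 = 0.200000
90% ⇒ z* = 1.645; margin = 1.645·0.200000 = 0.329000
CI on z-scale: (0.674356, 1.332356)
Back-transform: tanh(0.674356) = 0.587838, tanh(1.332356) = 0.869824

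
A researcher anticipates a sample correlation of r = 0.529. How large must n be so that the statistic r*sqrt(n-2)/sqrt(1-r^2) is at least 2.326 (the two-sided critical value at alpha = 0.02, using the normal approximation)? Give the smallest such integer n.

r√(n−2)/√(1−r²) ≥ 2.326  ⇔  n−2 ≥ (2.326)²·(1−r²)/r²
(1−r²)/r² = (1−0.279841)/0.279841 = 2.5735
n ≥ 2 + 5.410276·2.5735 = 2 + 13.9233 = 15.9233
⌈15.9233⌉ = 16

16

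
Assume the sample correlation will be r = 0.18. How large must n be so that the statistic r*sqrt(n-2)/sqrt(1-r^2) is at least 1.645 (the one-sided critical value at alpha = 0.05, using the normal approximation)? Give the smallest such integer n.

r√(n−2)/√(1−r²) ≥ 1.645  ⇔  n−2 ≥ (1.645)²·(1−r²)/r²
(1−r²)/r² = (1−0.0324)/0.0324 = 29.8642
n ≥ 2 + 2.706025·29.8642 = 2 + 80.8133 = 82.8133
⌈82.8133⌉ = 83

83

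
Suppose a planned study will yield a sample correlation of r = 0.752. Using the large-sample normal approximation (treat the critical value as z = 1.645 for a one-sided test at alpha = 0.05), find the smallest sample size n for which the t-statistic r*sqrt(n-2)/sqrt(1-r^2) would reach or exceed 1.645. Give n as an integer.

5

r√(n−2)/√(1−r²) ≥ 1.645  ⇔  n−2 ≥ (1.645)²·(1−r²)/r²
(1−r²)/r² = (1−0.565504)/0.565504 = 0.7683
n ≥ 2 + 2.706025·0.7683 = 2 + 2.0790 = 4.0790
⌈4.0790⌉ = 5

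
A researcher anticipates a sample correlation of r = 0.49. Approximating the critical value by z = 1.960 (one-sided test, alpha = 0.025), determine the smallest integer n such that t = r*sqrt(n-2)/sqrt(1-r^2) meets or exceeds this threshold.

Need r·√(n−2)/√(1−r²) ≥ 1.960
√(n−2) ≥ 1.960·√(1−0.2401) / 0.49 = 1.960·0.871722 / 0.49 = 3.4869
n−2 ≥ 12.1585  ⇒  n ≥ 14.1585
Smallest integer n = 15

15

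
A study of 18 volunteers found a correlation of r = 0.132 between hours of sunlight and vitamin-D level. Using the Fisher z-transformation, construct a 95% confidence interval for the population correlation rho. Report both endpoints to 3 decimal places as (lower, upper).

Fisher z: z_r = atanh(r) = ½·ln((1+0.132)/(1−0.132)) = 0.132775
SE(z) = 1/√(n−3) = 1/√15 = 0.258199
95% ⇒ z* = 1.960; margin = 1.960·0.258199 = 0.506070
CI on z-scale: (-0.373295, 0.638845)
Back-transform: tanh(-0.373295) = -0.356870, tanh(0.638845) = 0.564113

(-0.357, 0.564)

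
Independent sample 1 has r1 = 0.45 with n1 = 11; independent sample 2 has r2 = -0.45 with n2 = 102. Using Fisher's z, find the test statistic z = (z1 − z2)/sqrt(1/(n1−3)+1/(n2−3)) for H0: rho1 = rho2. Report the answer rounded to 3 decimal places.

Fisher z-transforms: z1 = atanh(0.45) = 0.484700, z2 = atanh(-0.45) = -0.484700; difference d = 0.969400
Var(d) = 1/8 + 1/99 = 0.1250000 + 0.0101010 = 0.1351010
z = d/√Var(d) = 0.969400 / √0.1351010 = 0.969400 / 0.367561 = 2.637

2.637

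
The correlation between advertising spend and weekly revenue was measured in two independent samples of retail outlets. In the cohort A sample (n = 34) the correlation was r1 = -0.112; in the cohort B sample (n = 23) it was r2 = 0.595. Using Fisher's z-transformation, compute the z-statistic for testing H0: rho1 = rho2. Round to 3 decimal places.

z1 = atanh(-0.112) = -0.112472,  z2 = atanh(0.595) = 0.685371
SE = √(1/(n1−3) + 1/(n2−3)) = √(1/31 + 1/20) = √(0.0322581 + 0.0500000) = √0.0822581 = 0.286807
z = (z1 − z2)/SE = (-0.112472 − 0.685371) / 0.286807 = -0.797843 / 0.286807 = -2.782

-2.782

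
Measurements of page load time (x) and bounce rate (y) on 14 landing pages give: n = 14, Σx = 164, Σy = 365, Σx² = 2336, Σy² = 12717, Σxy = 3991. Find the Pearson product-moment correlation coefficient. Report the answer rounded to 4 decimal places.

Numerator: nΣxy − (Σx)(Σy) = 14·3991 − (164)(365) = -3986
Denominator: √[(nΣx²−(Σx)²)(nΣy²−(Σy)²)]
  nΣx²−(Σx)² = 14·2336 − 26896 = 5808;  nΣy²−(Σy)² = 14·12717 − 133225 = 44813
  √(5808·44813) = √260273904 = 16133.0067
r = -3986 / 16133.0067 = -0.2471

-0.2471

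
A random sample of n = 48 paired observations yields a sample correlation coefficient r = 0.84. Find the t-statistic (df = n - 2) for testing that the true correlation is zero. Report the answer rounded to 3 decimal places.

t = r·√(n−2) / √(1−r²) with r = 0.84, n = 48
  = 0.84·√46 / √(1 − 0.7056)
  = 0.84·6.782330 / 0.542586
  = 5.697157 / 0.542586 = 10.500

10.500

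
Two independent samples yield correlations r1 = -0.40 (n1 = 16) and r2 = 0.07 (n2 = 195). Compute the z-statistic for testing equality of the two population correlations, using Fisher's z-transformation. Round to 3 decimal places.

Fisher z-transforms: z1 = atanh(-0.40) = -0.423649, z2 = atanh(0.07) = 0.070115; difference d = -0.493764
Var(d) = 1/13 + 1/192 = 0.0769231 + 0.0052083 = 0.0821314
z = d/√Var(d) = -0.493764 / √0.0821314 = -0.493764 / 0.286586 = -1.723

-1.723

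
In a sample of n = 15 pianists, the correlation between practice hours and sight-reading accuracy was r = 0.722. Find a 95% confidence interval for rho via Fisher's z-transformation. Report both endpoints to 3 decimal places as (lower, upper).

(0.333, 0.901)

Fisher z: z_r = atanh(r) = ½·ln((1+0.722)/(1−0.722)) = 0.911810
SE(z) = 1/√(n−3) = 1/√12 = 0.288675
95% ⇒ z* = 1.960; margin = 1.960·0.288675 = 0.565803
CI on z-scale: (0.346007, 1.477613)
Back-transform: tanh(0.346007) = 0.332830, tanh(1.477613) = 0.901020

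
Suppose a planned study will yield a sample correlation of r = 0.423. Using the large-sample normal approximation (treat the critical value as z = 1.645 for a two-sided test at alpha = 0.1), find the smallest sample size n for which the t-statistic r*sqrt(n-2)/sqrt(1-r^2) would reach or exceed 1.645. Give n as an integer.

r√(n−2)/√(1−r²) ≥ 1.645  ⇔  n−2 ≥ (1.645)²·(1−r²)/r²
(1−r²)/r² = (1−0.178929)/0.178929 = 4.5888
n ≥ 2 + 2.706025·4.5888 = 2 + 12.4174 = 14.4174
⌈14.4174⌉ = 15

15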